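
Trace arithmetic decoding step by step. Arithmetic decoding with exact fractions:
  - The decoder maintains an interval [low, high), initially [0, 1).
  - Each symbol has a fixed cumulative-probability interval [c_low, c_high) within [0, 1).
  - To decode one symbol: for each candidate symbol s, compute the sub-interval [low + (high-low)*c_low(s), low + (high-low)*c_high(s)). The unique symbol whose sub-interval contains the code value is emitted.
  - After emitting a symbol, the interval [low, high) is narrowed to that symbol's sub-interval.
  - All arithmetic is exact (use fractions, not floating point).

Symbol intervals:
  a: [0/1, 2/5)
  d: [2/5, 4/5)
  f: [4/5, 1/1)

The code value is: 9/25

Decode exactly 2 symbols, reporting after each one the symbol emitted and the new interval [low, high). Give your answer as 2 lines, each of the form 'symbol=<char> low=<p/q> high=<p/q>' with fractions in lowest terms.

Answer: symbol=a low=0/1 high=2/5
symbol=f low=8/25 high=2/5

Derivation:
Step 1: interval [0/1, 1/1), width = 1/1 - 0/1 = 1/1
  'a': [0/1 + 1/1*0/1, 0/1 + 1/1*2/5) = [0/1, 2/5) <- contains code 9/25
  'd': [0/1 + 1/1*2/5, 0/1 + 1/1*4/5) = [2/5, 4/5)
  'f': [0/1 + 1/1*4/5, 0/1 + 1/1*1/1) = [4/5, 1/1)
  emit 'a', narrow to [0/1, 2/5)
Step 2: interval [0/1, 2/5), width = 2/5 - 0/1 = 2/5
  'a': [0/1 + 2/5*0/1, 0/1 + 2/5*2/5) = [0/1, 4/25)
  'd': [0/1 + 2/5*2/5, 0/1 + 2/5*4/5) = [4/25, 8/25)
  'f': [0/1 + 2/5*4/5, 0/1 + 2/5*1/1) = [8/25, 2/5) <- contains code 9/25
  emit 'f', narrow to [8/25, 2/5)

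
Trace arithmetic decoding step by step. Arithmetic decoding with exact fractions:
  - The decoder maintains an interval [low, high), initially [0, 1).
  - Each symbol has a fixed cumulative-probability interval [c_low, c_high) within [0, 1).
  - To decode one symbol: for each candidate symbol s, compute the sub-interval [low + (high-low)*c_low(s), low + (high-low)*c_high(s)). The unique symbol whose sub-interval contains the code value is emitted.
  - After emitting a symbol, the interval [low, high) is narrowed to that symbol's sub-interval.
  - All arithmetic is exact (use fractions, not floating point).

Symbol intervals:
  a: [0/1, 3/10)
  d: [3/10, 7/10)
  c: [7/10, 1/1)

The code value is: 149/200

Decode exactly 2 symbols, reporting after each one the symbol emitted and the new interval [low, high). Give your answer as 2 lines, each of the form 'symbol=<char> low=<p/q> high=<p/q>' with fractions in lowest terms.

Step 1: interval [0/1, 1/1), width = 1/1 - 0/1 = 1/1
  'a': [0/1 + 1/1*0/1, 0/1 + 1/1*3/10) = [0/1, 3/10)
  'd': [0/1 + 1/1*3/10, 0/1 + 1/1*7/10) = [3/10, 7/10)
  'c': [0/1 + 1/1*7/10, 0/1 + 1/1*1/1) = [7/10, 1/1) <- contains code 149/200
  emit 'c', narrow to [7/10, 1/1)
Step 2: interval [7/10, 1/1), width = 1/1 - 7/10 = 3/10
  'a': [7/10 + 3/10*0/1, 7/10 + 3/10*3/10) = [7/10, 79/100) <- contains code 149/200
  'd': [7/10 + 3/10*3/10, 7/10 + 3/10*7/10) = [79/100, 91/100)
  'c': [7/10 + 3/10*7/10, 7/10 + 3/10*1/1) = [91/100, 1/1)
  emit 'a', narrow to [7/10, 79/100)

Answer: symbol=c low=7/10 high=1/1
symbol=a low=7/10 high=79/100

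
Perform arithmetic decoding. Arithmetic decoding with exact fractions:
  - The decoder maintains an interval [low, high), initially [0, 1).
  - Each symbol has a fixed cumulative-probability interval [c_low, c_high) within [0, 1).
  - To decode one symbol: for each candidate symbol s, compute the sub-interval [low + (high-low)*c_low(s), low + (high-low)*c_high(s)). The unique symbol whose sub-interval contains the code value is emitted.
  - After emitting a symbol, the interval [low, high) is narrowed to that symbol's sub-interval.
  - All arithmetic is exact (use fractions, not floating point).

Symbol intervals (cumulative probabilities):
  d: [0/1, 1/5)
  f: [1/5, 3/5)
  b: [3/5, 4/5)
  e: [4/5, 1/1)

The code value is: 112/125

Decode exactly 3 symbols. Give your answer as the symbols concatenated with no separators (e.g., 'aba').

Answer: efb

Derivation:
Step 1: interval [0/1, 1/1), width = 1/1 - 0/1 = 1/1
  'd': [0/1 + 1/1*0/1, 0/1 + 1/1*1/5) = [0/1, 1/5)
  'f': [0/1 + 1/1*1/5, 0/1 + 1/1*3/5) = [1/5, 3/5)
  'b': [0/1 + 1/1*3/5, 0/1 + 1/1*4/5) = [3/5, 4/5)
  'e': [0/1 + 1/1*4/5, 0/1 + 1/1*1/1) = [4/5, 1/1) <- contains code 112/125
  emit 'e', narrow to [4/5, 1/1)
Step 2: interval [4/5, 1/1), width = 1/1 - 4/5 = 1/5
  'd': [4/5 + 1/5*0/1, 4/5 + 1/5*1/5) = [4/5, 21/25)
  'f': [4/5 + 1/5*1/5, 4/5 + 1/5*3/5) = [21/25, 23/25) <- contains code 112/125
  'b': [4/5 + 1/5*3/5, 4/5 + 1/5*4/5) = [23/25, 24/25)
  'e': [4/5 + 1/5*4/5, 4/5 + 1/5*1/1) = [24/25, 1/1)
  emit 'f', narrow to [21/25, 23/25)
Step 3: interval [21/25, 23/25), width = 23/25 - 21/25 = 2/25
  'd': [21/25 + 2/25*0/1, 21/25 + 2/25*1/5) = [21/25, 107/125)
  'f': [21/25 + 2/25*1/5, 21/25 + 2/25*3/5) = [107/125, 111/125)
  'b': [21/25 + 2/25*3/5, 21/25 + 2/25*4/5) = [111/125, 113/125) <- contains code 112/125
  'e': [21/25 + 2/25*4/5, 21/25 + 2/25*1/1) = [113/125, 23/25)
  emit 'b', narrow to [111/125, 113/125)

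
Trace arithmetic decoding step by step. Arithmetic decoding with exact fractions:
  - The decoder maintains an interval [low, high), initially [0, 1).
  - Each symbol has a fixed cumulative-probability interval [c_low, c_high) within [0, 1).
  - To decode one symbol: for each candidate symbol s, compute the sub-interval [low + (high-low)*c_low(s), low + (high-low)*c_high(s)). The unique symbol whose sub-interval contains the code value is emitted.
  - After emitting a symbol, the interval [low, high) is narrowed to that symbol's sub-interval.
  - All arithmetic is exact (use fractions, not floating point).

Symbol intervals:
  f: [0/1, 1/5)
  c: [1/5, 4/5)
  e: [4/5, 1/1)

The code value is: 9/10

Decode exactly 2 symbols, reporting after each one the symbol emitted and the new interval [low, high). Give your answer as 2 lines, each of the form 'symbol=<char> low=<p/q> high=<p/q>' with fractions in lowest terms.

Answer: symbol=e low=4/5 high=1/1
symbol=c low=21/25 high=24/25

Derivation:
Step 1: interval [0/1, 1/1), width = 1/1 - 0/1 = 1/1
  'f': [0/1 + 1/1*0/1, 0/1 + 1/1*1/5) = [0/1, 1/5)
  'c': [0/1 + 1/1*1/5, 0/1 + 1/1*4/5) = [1/5, 4/5)
  'e': [0/1 + 1/1*4/5, 0/1 + 1/1*1/1) = [4/5, 1/1) <- contains code 9/10
  emit 'e', narrow to [4/5, 1/1)
Step 2: interval [4/5, 1/1), width = 1/1 - 4/5 = 1/5
  'f': [4/5 + 1/5*0/1, 4/5 + 1/5*1/5) = [4/5, 21/25)
  'c': [4/5 + 1/5*1/5, 4/5 + 1/5*4/5) = [21/25, 24/25) <- contains code 9/10
  'e': [4/5 + 1/5*4/5, 4/5 + 1/5*1/1) = [24/25, 1/1)
  emit 'c', narrow to [21/25, 24/25)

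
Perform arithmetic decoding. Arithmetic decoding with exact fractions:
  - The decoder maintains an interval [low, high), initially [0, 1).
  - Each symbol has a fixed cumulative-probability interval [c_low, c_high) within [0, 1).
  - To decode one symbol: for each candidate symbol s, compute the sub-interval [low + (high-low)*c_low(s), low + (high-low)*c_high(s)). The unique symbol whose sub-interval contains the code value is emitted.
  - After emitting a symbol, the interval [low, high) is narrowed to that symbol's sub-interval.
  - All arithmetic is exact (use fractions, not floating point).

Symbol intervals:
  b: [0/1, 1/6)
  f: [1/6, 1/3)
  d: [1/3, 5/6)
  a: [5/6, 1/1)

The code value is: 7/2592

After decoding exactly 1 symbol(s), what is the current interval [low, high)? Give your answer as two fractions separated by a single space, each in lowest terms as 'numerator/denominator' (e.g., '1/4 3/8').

Step 1: interval [0/1, 1/1), width = 1/1 - 0/1 = 1/1
  'b': [0/1 + 1/1*0/1, 0/1 + 1/1*1/6) = [0/1, 1/6) <- contains code 7/2592
  'f': [0/1 + 1/1*1/6, 0/1 + 1/1*1/3) = [1/6, 1/3)
  'd': [0/1 + 1/1*1/3, 0/1 + 1/1*5/6) = [1/3, 5/6)
  'a': [0/1 + 1/1*5/6, 0/1 + 1/1*1/1) = [5/6, 1/1)
  emit 'b', narrow to [0/1, 1/6)

Answer: 0/1 1/6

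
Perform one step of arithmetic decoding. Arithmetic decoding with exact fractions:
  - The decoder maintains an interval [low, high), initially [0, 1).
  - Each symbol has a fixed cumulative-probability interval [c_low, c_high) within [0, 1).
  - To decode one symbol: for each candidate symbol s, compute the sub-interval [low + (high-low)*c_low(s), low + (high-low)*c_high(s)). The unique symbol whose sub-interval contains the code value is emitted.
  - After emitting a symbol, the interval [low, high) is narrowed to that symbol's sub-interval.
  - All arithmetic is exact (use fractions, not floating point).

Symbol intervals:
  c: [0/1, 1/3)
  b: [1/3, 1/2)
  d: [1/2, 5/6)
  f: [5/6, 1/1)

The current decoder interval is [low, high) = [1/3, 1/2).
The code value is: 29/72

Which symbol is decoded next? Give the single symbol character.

Answer: b

Derivation:
Interval width = high − low = 1/2 − 1/3 = 1/6
Scaled code = (code − low) / width = (29/72 − 1/3) / 1/6 = 5/12
  c: [0/1, 1/3) 
  b: [1/3, 1/2) ← scaled code falls here ✓
  d: [1/2, 5/6) 
  f: [5/6, 1/1) 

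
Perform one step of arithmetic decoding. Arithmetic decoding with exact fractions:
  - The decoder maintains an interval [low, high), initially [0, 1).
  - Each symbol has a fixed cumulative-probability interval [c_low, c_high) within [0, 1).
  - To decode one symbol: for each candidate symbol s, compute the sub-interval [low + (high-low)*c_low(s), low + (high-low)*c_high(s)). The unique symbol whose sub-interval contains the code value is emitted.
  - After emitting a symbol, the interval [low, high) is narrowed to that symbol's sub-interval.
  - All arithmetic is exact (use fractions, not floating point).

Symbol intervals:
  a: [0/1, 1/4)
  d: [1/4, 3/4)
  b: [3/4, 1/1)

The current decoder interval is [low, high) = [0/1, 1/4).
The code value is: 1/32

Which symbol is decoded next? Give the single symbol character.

Interval width = high − low = 1/4 − 0/1 = 1/4
Scaled code = (code − low) / width = (1/32 − 0/1) / 1/4 = 1/8
  a: [0/1, 1/4) ← scaled code falls here ✓
  d: [1/4, 3/4) 
  b: [3/4, 1/1) 

Answer: a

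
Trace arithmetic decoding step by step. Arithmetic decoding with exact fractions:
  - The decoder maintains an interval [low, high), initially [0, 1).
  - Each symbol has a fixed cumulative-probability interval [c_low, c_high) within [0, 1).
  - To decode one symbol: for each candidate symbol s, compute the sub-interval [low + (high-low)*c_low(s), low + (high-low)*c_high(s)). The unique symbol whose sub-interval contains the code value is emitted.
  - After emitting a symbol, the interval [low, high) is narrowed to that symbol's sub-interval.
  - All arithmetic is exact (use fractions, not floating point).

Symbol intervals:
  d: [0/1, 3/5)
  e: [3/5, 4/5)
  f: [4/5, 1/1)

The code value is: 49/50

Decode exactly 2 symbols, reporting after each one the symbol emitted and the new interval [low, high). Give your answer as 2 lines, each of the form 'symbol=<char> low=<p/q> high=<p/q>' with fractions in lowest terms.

Answer: symbol=f low=4/5 high=1/1
symbol=f low=24/25 high=1/1

Derivation:
Step 1: interval [0/1, 1/1), width = 1/1 - 0/1 = 1/1
  'd': [0/1 + 1/1*0/1, 0/1 + 1/1*3/5) = [0/1, 3/5)
  'e': [0/1 + 1/1*3/5, 0/1 + 1/1*4/5) = [3/5, 4/5)
  'f': [0/1 + 1/1*4/5, 0/1 + 1/1*1/1) = [4/5, 1/1) <- contains code 49/50
  emit 'f', narrow to [4/5, 1/1)
Step 2: interval [4/5, 1/1), width = 1/1 - 4/5 = 1/5
  'd': [4/5 + 1/5*0/1, 4/5 + 1/5*3/5) = [4/5, 23/25)
  'e': [4/5 + 1/5*3/5, 4/5 + 1/5*4/5) = [23/25, 24/25)
  'f': [4/5 + 1/5*4/5, 4/5 + 1/5*1/1) = [24/25, 1/1) <- contains code 49/50
  emit 'f', narrow to [24/25, 1/1)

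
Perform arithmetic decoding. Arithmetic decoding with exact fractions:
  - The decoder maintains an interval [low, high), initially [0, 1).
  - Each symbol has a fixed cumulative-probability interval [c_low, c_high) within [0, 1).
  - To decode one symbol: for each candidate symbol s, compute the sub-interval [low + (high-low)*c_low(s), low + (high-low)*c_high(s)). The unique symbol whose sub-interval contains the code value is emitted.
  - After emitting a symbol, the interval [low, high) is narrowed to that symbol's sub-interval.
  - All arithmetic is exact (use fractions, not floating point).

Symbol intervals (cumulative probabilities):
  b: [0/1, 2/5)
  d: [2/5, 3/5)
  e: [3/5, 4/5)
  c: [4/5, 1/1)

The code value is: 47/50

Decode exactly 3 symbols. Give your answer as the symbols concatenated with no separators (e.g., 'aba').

Answer: ced

Derivation:
Step 1: interval [0/1, 1/1), width = 1/1 - 0/1 = 1/1
  'b': [0/1 + 1/1*0/1, 0/1 + 1/1*2/5) = [0/1, 2/5)
  'd': [0/1 + 1/1*2/5, 0/1 + 1/1*3/5) = [2/5, 3/5)
  'e': [0/1 + 1/1*3/5, 0/1 + 1/1*4/5) = [3/5, 4/5)
  'c': [0/1 + 1/1*4/5, 0/1 + 1/1*1/1) = [4/5, 1/1) <- contains code 47/50
  emit 'c', narrow to [4/5, 1/1)
Step 2: interval [4/5, 1/1), width = 1/1 - 4/5 = 1/5
  'b': [4/5 + 1/5*0/1, 4/5 + 1/5*2/5) = [4/5, 22/25)
  'd': [4/5 + 1/5*2/5, 4/5 + 1/5*3/5) = [22/25, 23/25)
  'e': [4/5 + 1/5*3/5, 4/5 + 1/5*4/5) = [23/25, 24/25) <- contains code 47/50
  'c': [4/5 + 1/5*4/5, 4/5 + 1/5*1/1) = [24/25, 1/1)
  emit 'e', narrow to [23/25, 24/25)
Step 3: interval [23/25, 24/25), width = 24/25 - 23/25 = 1/25
  'b': [23/25 + 1/25*0/1, 23/25 + 1/25*2/5) = [23/25, 117/125)
  'd': [23/25 + 1/25*2/5, 23/25 + 1/25*3/5) = [117/125, 118/125) <- contains code 47/50
  'e': [23/25 + 1/25*3/5, 23/25 + 1/25*4/5) = [118/125, 119/125)
  'c': [23/25 + 1/25*4/5, 23/25 + 1/25*1/1) = [119/125, 24/25)
  emit 'd', narrow to [117/125, 118/125)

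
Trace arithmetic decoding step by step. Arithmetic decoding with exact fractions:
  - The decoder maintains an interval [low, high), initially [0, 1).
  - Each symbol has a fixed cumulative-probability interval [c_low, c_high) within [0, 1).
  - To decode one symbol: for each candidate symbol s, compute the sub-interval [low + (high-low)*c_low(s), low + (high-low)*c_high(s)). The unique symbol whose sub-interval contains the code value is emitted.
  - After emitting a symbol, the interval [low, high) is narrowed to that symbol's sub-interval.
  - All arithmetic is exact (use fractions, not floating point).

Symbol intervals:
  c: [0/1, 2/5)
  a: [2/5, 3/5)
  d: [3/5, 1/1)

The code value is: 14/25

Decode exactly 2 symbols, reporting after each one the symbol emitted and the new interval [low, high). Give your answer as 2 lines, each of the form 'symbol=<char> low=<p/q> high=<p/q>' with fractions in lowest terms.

Step 1: interval [0/1, 1/1), width = 1/1 - 0/1 = 1/1
  'c': [0/1 + 1/1*0/1, 0/1 + 1/1*2/5) = [0/1, 2/5)
  'a': [0/1 + 1/1*2/5, 0/1 + 1/1*3/5) = [2/5, 3/5) <- contains code 14/25
  'd': [0/1 + 1/1*3/5, 0/1 + 1/1*1/1) = [3/5, 1/1)
  emit 'a', narrow to [2/5, 3/5)
Step 2: interval [2/5, 3/5), width = 3/5 - 2/5 = 1/5
  'c': [2/5 + 1/5*0/1, 2/5 + 1/5*2/5) = [2/5, 12/25)
  'a': [2/5 + 1/5*2/5, 2/5 + 1/5*3/5) = [12/25, 13/25)
  'd': [2/5 + 1/5*3/5, 2/5 + 1/5*1/1) = [13/25, 3/5) <- contains code 14/25
  emit 'd', narrow to [13/25, 3/5)

Answer: symbol=a low=2/5 high=3/5
symbol=d low=13/25 high=3/5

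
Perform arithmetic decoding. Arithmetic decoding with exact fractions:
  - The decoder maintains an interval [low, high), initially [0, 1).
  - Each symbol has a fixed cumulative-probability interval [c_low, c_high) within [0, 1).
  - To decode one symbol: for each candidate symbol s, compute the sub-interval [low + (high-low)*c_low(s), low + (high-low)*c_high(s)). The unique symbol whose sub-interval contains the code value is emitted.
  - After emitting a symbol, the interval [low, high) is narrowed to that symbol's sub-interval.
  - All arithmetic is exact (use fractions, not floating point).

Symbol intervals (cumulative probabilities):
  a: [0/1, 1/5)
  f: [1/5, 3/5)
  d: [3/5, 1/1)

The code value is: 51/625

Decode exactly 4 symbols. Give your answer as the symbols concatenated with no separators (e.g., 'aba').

Step 1: interval [0/1, 1/1), width = 1/1 - 0/1 = 1/1
  'a': [0/1 + 1/1*0/1, 0/1 + 1/1*1/5) = [0/1, 1/5) <- contains code 51/625
  'f': [0/1 + 1/1*1/5, 0/1 + 1/1*3/5) = [1/5, 3/5)
  'd': [0/1 + 1/1*3/5, 0/1 + 1/1*1/1) = [3/5, 1/1)
  emit 'a', narrow to [0/1, 1/5)
Step 2: interval [0/1, 1/5), width = 1/5 - 0/1 = 1/5
  'a': [0/1 + 1/5*0/1, 0/1 + 1/5*1/5) = [0/1, 1/25)
  'f': [0/1 + 1/5*1/5, 0/1 + 1/5*3/5) = [1/25, 3/25) <- contains code 51/625
  'd': [0/1 + 1/5*3/5, 0/1 + 1/5*1/1) = [3/25, 1/5)
  emit 'f', narrow to [1/25, 3/25)
Step 3: interval [1/25, 3/25), width = 3/25 - 1/25 = 2/25
  'a': [1/25 + 2/25*0/1, 1/25 + 2/25*1/5) = [1/25, 7/125)
  'f': [1/25 + 2/25*1/5, 1/25 + 2/25*3/5) = [7/125, 11/125) <- contains code 51/625
  'd': [1/25 + 2/25*3/5, 1/25 + 2/25*1/1) = [11/125, 3/25)
  emit 'f', narrow to [7/125, 11/125)
Step 4: interval [7/125, 11/125), width = 11/125 - 7/125 = 4/125
  'a': [7/125 + 4/125*0/1, 7/125 + 4/125*1/5) = [7/125, 39/625)
  'f': [7/125 + 4/125*1/5, 7/125 + 4/125*3/5) = [39/625, 47/625)
  'd': [7/125 + 4/125*3/5, 7/125 + 4/125*1/1) = [47/625, 11/125) <- contains code 51/625
  emit 'd', narrow to [47/625, 11/125)

Answer: affd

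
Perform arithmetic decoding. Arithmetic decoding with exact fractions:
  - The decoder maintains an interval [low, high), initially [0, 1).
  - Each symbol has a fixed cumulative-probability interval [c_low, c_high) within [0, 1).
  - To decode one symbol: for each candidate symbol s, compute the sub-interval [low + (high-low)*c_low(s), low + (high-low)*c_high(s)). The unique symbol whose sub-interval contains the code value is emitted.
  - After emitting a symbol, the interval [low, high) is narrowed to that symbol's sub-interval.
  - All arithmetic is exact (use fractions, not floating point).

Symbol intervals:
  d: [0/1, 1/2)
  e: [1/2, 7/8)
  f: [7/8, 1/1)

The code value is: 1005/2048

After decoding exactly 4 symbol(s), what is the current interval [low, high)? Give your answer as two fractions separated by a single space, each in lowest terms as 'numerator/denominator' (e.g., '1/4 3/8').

Step 1: interval [0/1, 1/1), width = 1/1 - 0/1 = 1/1
  'd': [0/1 + 1/1*0/1, 0/1 + 1/1*1/2) = [0/1, 1/2) <- contains code 1005/2048
  'e': [0/1 + 1/1*1/2, 0/1 + 1/1*7/8) = [1/2, 7/8)
  'f': [0/1 + 1/1*7/8, 0/1 + 1/1*1/1) = [7/8, 1/1)
  emit 'd', narrow to [0/1, 1/2)
Step 2: interval [0/1, 1/2), width = 1/2 - 0/1 = 1/2
  'd': [0/1 + 1/2*0/1, 0/1 + 1/2*1/2) = [0/1, 1/4)
  'e': [0/1 + 1/2*1/2, 0/1 + 1/2*7/8) = [1/4, 7/16)
  'f': [0/1 + 1/2*7/8, 0/1 + 1/2*1/1) = [7/16, 1/2) <- contains code 1005/2048
  emit 'f', narrow to [7/16, 1/2)
Step 3: interval [7/16, 1/2), width = 1/2 - 7/16 = 1/16
  'd': [7/16 + 1/16*0/1, 7/16 + 1/16*1/2) = [7/16, 15/32)
  'e': [7/16 + 1/16*1/2, 7/16 + 1/16*7/8) = [15/32, 63/128) <- contains code 1005/2048
  'f': [7/16 + 1/16*7/8, 7/16 + 1/16*1/1) = [63/128, 1/2)
  emit 'e', narrow to [15/32, 63/128)
Step 4: interval [15/32, 63/128), width = 63/128 - 15/32 = 3/128
  'd': [15/32 + 3/128*0/1, 15/32 + 3/128*1/2) = [15/32, 123/256)
  'e': [15/32 + 3/128*1/2, 15/32 + 3/128*7/8) = [123/256, 501/1024)
  'f': [15/32 + 3/128*7/8, 15/32 + 3/128*1/1) = [501/1024, 63/128) <- contains code 1005/2048
  emit 'f', narrow to [501/1024, 63/128)

Answer: 501/1024 63/128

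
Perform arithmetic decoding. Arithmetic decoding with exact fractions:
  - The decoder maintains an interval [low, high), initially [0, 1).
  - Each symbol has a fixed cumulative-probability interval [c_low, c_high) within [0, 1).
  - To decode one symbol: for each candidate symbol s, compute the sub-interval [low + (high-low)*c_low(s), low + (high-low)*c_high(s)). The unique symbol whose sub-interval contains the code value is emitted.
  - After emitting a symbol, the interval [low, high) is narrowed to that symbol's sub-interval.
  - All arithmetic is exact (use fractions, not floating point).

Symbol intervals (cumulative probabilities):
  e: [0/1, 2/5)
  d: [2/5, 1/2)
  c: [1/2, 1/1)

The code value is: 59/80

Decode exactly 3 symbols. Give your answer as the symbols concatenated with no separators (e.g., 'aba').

Answer: cdc

Derivation:
Step 1: interval [0/1, 1/1), width = 1/1 - 0/1 = 1/1
  'e': [0/1 + 1/1*0/1, 0/1 + 1/1*2/5) = [0/1, 2/5)
  'd': [0/1 + 1/1*2/5, 0/1 + 1/1*1/2) = [2/5, 1/2)
  'c': [0/1 + 1/1*1/2, 0/1 + 1/1*1/1) = [1/2, 1/1) <- contains code 59/80
  emit 'c', narrow to [1/2, 1/1)
Step 2: interval [1/2, 1/1), width = 1/1 - 1/2 = 1/2
  'e': [1/2 + 1/2*0/1, 1/2 + 1/2*2/5) = [1/2, 7/10)
  'd': [1/2 + 1/2*2/5, 1/2 + 1/2*1/2) = [7/10, 3/4) <- contains code 59/80
  'c': [1/2 + 1/2*1/2, 1/2 + 1/2*1/1) = [3/4, 1/1)
  emit 'd', narrow to [7/10, 3/4)
Step 3: interval [7/10, 3/4), width = 3/4 - 7/10 = 1/20
  'e': [7/10 + 1/20*0/1, 7/10 + 1/20*2/5) = [7/10, 18/25)
  'd': [7/10 + 1/20*2/5, 7/10 + 1/20*1/2) = [18/25, 29/40)
  'c': [7/10 + 1/20*1/2, 7/10 + 1/20*1/1) = [29/40, 3/4) <- contains code 59/80
  emit 'c', narrow to [29/40, 3/4)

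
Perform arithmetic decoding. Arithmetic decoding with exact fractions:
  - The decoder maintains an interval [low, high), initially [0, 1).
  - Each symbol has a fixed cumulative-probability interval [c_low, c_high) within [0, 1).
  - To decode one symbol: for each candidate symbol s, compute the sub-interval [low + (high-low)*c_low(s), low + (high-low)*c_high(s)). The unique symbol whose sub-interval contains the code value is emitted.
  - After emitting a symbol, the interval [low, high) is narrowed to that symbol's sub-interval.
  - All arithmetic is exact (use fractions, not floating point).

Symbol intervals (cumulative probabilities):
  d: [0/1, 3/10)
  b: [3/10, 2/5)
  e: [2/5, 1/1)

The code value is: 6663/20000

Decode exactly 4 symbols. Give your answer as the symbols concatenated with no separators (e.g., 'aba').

Answer: bbbd

Derivation:
Step 1: interval [0/1, 1/1), width = 1/1 - 0/1 = 1/1
  'd': [0/1 + 1/1*0/1, 0/1 + 1/1*3/10) = [0/1, 3/10)
  'b': [0/1 + 1/1*3/10, 0/1 + 1/1*2/5) = [3/10, 2/5) <- contains code 6663/20000
  'e': [0/1 + 1/1*2/5, 0/1 + 1/1*1/1) = [2/5, 1/1)
  emit 'b', narrow to [3/10, 2/5)
Step 2: interval [3/10, 2/5), width = 2/5 - 3/10 = 1/10
  'd': [3/10 + 1/10*0/1, 3/10 + 1/10*3/10) = [3/10, 33/100)
  'b': [3/10 + 1/10*3/10, 3/10 + 1/10*2/5) = [33/100, 17/50) <- contains code 6663/20000
  'e': [3/10 + 1/10*2/5, 3/10 + 1/10*1/1) = [17/50, 2/5)
  emit 'b', narrow to [33/100, 17/50)
Step 3: interval [33/100, 17/50), width = 17/50 - 33/100 = 1/100
  'd': [33/100 + 1/100*0/1, 33/100 + 1/100*3/10) = [33/100, 333/1000)
  'b': [33/100 + 1/100*3/10, 33/100 + 1/100*2/5) = [333/1000, 167/500) <- contains code 6663/20000
  'e': [33/100 + 1/100*2/5, 33/100 + 1/100*1/1) = [167/500, 17/50)
  emit 'b', narrow to [333/1000, 167/500)
Step 4: interval [333/1000, 167/500), width = 167/500 - 333/1000 = 1/1000
  'd': [333/1000 + 1/1000*0/1, 333/1000 + 1/1000*3/10) = [333/1000, 3333/10000) <- contains code 6663/20000
  'b': [333/1000 + 1/1000*3/10, 333/1000 + 1/1000*2/5) = [3333/10000, 1667/5000)
  'e': [333/1000 + 1/1000*2/5, 333/1000 + 1/1000*1/1) = [1667/5000, 167/500)
  emit 'd', narrow to [333/1000, 3333/10000)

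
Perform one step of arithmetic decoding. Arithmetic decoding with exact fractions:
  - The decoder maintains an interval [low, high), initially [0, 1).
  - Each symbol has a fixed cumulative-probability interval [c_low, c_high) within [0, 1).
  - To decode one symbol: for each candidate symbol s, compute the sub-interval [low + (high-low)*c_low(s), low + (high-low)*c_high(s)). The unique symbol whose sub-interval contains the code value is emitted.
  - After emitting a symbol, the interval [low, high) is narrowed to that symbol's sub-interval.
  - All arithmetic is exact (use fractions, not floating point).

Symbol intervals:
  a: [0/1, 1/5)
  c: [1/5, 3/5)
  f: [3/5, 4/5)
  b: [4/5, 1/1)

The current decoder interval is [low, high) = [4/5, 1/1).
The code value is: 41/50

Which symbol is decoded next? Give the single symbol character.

Answer: a

Derivation:
Interval width = high − low = 1/1 − 4/5 = 1/5
Scaled code = (code − low) / width = (41/50 − 4/5) / 1/5 = 1/10
  a: [0/1, 1/5) ← scaled code falls here ✓
  c: [1/5, 3/5) 
  f: [3/5, 4/5) 
  b: [4/5, 1/1) 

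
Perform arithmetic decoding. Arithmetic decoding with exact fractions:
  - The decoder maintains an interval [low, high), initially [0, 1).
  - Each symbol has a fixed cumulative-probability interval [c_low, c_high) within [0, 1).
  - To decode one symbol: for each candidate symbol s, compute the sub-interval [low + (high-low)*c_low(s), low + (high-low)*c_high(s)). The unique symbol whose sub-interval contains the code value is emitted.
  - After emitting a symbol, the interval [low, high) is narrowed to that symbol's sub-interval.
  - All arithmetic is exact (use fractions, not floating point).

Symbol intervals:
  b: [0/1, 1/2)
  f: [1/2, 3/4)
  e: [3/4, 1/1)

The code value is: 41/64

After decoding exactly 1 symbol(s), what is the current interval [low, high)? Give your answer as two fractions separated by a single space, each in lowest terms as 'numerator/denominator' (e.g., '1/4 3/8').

Step 1: interval [0/1, 1/1), width = 1/1 - 0/1 = 1/1
  'b': [0/1 + 1/1*0/1, 0/1 + 1/1*1/2) = [0/1, 1/2)
  'f': [0/1 + 1/1*1/2, 0/1 + 1/1*3/4) = [1/2, 3/4) <- contains code 41/64
  'e': [0/1 + 1/1*3/4, 0/1 + 1/1*1/1) = [3/4, 1/1)
  emit 'f', narrow to [1/2, 3/4)

Answer: 1/2 3/4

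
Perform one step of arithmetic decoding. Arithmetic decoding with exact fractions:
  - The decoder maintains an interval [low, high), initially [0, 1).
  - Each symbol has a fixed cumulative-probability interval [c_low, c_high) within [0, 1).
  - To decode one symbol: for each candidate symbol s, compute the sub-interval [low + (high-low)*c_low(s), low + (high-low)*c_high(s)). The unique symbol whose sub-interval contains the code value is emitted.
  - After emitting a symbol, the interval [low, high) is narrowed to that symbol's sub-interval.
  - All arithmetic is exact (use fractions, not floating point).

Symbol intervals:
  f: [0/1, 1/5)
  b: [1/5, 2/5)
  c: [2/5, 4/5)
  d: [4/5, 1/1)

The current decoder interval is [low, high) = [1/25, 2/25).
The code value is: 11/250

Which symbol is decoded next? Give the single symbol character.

Interval width = high − low = 2/25 − 1/25 = 1/25
Scaled code = (code − low) / width = (11/250 − 1/25) / 1/25 = 1/10
  f: [0/1, 1/5) ← scaled code falls here ✓
  b: [1/5, 2/5) 
  c: [2/5, 4/5) 
  d: [4/5, 1/1) 

Answer: f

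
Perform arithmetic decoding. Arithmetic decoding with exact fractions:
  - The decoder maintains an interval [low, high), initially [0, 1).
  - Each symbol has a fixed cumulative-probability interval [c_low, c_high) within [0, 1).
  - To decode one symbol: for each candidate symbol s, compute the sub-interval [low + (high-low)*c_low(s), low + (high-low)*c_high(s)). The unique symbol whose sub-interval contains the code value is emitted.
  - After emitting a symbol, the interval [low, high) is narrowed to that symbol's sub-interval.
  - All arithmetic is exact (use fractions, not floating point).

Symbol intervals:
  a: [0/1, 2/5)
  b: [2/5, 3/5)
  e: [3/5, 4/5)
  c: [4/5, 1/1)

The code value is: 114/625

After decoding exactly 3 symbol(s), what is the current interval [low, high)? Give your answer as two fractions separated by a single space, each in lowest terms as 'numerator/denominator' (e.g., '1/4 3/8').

Answer: 4/25 24/125

Derivation:
Step 1: interval [0/1, 1/1), width = 1/1 - 0/1 = 1/1
  'a': [0/1 + 1/1*0/1, 0/1 + 1/1*2/5) = [0/1, 2/5) <- contains code 114/625
  'b': [0/1 + 1/1*2/5, 0/1 + 1/1*3/5) = [2/5, 3/5)
  'e': [0/1 + 1/1*3/5, 0/1 + 1/1*4/5) = [3/5, 4/5)
  'c': [0/1 + 1/1*4/5, 0/1 + 1/1*1/1) = [4/5, 1/1)
  emit 'a', narrow to [0/1, 2/5)
Step 2: interval [0/1, 2/5), width = 2/5 - 0/1 = 2/5
  'a': [0/1 + 2/5*0/1, 0/1 + 2/5*2/5) = [0/1, 4/25)
  'b': [0/1 + 2/5*2/5, 0/1 + 2/5*3/5) = [4/25, 6/25) <- contains code 114/625
  'e': [0/1 + 2/5*3/5, 0/1 + 2/5*4/5) = [6/25, 8/25)
  'c': [0/1 + 2/5*4/5, 0/1 + 2/5*1/1) = [8/25, 2/5)
  emit 'b', narrow to [4/25, 6/25)
Step 3: interval [4/25, 6/25), width = 6/25 - 4/25 = 2/25
  'a': [4/25 + 2/25*0/1, 4/25 + 2/25*2/5) = [4/25, 24/125) <- contains code 114/625
  'b': [4/25 + 2/25*2/5, 4/25 + 2/25*3/5) = [24/125, 26/125)
  'e': [4/25 + 2/25*3/5, 4/25 + 2/25*4/5) = [26/125, 28/125)
  'c': [4/25 + 2/25*4/5, 4/25 + 2/25*1/1) = [28/125, 6/25)
  emit 'a', narrow to [4/25, 24/125)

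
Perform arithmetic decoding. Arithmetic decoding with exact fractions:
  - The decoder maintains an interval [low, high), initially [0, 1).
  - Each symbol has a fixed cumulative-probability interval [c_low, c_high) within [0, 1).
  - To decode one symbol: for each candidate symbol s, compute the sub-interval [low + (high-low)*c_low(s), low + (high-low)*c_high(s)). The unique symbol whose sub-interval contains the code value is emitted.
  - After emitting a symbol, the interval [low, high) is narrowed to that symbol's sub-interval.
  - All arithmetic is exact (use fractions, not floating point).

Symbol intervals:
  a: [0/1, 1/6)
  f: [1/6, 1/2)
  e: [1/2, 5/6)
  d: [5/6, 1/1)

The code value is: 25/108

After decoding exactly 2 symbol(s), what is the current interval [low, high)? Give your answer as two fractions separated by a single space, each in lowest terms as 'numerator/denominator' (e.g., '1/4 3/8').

Step 1: interval [0/1, 1/1), width = 1/1 - 0/1 = 1/1
  'a': [0/1 + 1/1*0/1, 0/1 + 1/1*1/6) = [0/1, 1/6)
  'f': [0/1 + 1/1*1/6, 0/1 + 1/1*1/2) = [1/6, 1/2) <- contains code 25/108
  'e': [0/1 + 1/1*1/2, 0/1 + 1/1*5/6) = [1/2, 5/6)
  'd': [0/1 + 1/1*5/6, 0/1 + 1/1*1/1) = [5/6, 1/1)
  emit 'f', narrow to [1/6, 1/2)
Step 2: interval [1/6, 1/2), width = 1/2 - 1/6 = 1/3
  'a': [1/6 + 1/3*0/1, 1/6 + 1/3*1/6) = [1/6, 2/9)
  'f': [1/6 + 1/3*1/6, 1/6 + 1/3*1/2) = [2/9, 1/3) <- contains code 25/108
  'e': [1/6 + 1/3*1/2, 1/6 + 1/3*5/6) = [1/3, 4/9)
  'd': [1/6 + 1/3*5/6, 1/6 + 1/3*1/1) = [4/9, 1/2)
  emit 'f', narrow to [2/9, 1/3)

Answer: 2/9 1/3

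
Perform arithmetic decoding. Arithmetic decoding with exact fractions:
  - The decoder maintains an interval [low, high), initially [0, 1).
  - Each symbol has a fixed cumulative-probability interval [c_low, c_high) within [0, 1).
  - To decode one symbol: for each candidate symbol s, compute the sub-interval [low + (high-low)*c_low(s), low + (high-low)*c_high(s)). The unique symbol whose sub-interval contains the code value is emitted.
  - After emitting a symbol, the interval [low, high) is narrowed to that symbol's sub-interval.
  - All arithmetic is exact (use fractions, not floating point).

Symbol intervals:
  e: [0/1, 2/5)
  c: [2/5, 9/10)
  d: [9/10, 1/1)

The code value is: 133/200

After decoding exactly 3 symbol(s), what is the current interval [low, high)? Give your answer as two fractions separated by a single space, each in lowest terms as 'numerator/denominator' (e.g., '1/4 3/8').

Step 1: interval [0/1, 1/1), width = 1/1 - 0/1 = 1/1
  'e': [0/1 + 1/1*0/1, 0/1 + 1/1*2/5) = [0/1, 2/5)
  'c': [0/1 + 1/1*2/5, 0/1 + 1/1*9/10) = [2/5, 9/10) <- contains code 133/200
  'd': [0/1 + 1/1*9/10, 0/1 + 1/1*1/1) = [9/10, 1/1)
  emit 'c', narrow to [2/5, 9/10)
Step 2: interval [2/5, 9/10), width = 9/10 - 2/5 = 1/2
  'e': [2/5 + 1/2*0/1, 2/5 + 1/2*2/5) = [2/5, 3/5)
  'c': [2/5 + 1/2*2/5, 2/5 + 1/2*9/10) = [3/5, 17/20) <- contains code 133/200
  'd': [2/5 + 1/2*9/10, 2/5 + 1/2*1/1) = [17/20, 9/10)
  emit 'c', narrow to [3/5, 17/20)
Step 3: interval [3/5, 17/20), width = 17/20 - 3/5 = 1/4
  'e': [3/5 + 1/4*0/1, 3/5 + 1/4*2/5) = [3/5, 7/10) <- contains code 133/200
  'c': [3/5 + 1/4*2/5, 3/5 + 1/4*9/10) = [7/10, 33/40)
  'd': [3/5 + 1/4*9/10, 3/5 + 1/4*1/1) = [33/40, 17/20)
  emit 'e', narrow to [3/5, 7/10)

Answer: 3/5 7/10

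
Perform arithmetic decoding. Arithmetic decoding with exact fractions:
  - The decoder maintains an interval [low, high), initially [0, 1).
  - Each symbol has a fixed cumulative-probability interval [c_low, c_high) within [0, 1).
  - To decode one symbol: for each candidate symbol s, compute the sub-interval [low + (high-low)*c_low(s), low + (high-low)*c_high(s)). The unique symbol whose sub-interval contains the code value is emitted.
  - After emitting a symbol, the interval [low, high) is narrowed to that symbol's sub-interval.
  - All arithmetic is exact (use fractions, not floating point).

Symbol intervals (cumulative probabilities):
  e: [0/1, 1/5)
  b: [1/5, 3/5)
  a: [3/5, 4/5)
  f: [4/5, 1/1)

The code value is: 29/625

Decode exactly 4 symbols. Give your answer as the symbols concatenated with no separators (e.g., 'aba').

Step 1: interval [0/1, 1/1), width = 1/1 - 0/1 = 1/1
  'e': [0/1 + 1/1*0/1, 0/1 + 1/1*1/5) = [0/1, 1/5) <- contains code 29/625
  'b': [0/1 + 1/1*1/5, 0/1 + 1/1*3/5) = [1/5, 3/5)
  'a': [0/1 + 1/1*3/5, 0/1 + 1/1*4/5) = [3/5, 4/5)
  'f': [0/1 + 1/1*4/5, 0/1 + 1/1*1/1) = [4/5, 1/1)
  emit 'e', narrow to [0/1, 1/5)
Step 2: interval [0/1, 1/5), width = 1/5 - 0/1 = 1/5
  'e': [0/1 + 1/5*0/1, 0/1 + 1/5*1/5) = [0/1, 1/25)
  'b': [0/1 + 1/5*1/5, 0/1 + 1/5*3/5) = [1/25, 3/25) <- contains code 29/625
  'a': [0/1 + 1/5*3/5, 0/1 + 1/5*4/5) = [3/25, 4/25)
  'f': [0/1 + 1/5*4/5, 0/1 + 1/5*1/1) = [4/25, 1/5)
  emit 'b', narrow to [1/25, 3/25)
Step 3: interval [1/25, 3/25), width = 3/25 - 1/25 = 2/25
  'e': [1/25 + 2/25*0/1, 1/25 + 2/25*1/5) = [1/25, 7/125) <- contains code 29/625
  'b': [1/25 + 2/25*1/5, 1/25 + 2/25*3/5) = [7/125, 11/125)
  'a': [1/25 + 2/25*3/5, 1/25 + 2/25*4/5) = [11/125, 13/125)
  'f': [1/25 + 2/25*4/5, 1/25 + 2/25*1/1) = [13/125, 3/25)
  emit 'e', narrow to [1/25, 7/125)
Step 4: interval [1/25, 7/125), width = 7/125 - 1/25 = 2/125
  'e': [1/25 + 2/125*0/1, 1/25 + 2/125*1/5) = [1/25, 27/625)
  'b': [1/25 + 2/125*1/5, 1/25 + 2/125*3/5) = [27/625, 31/625) <- contains code 29/625
  'a': [1/25 + 2/125*3/5, 1/25 + 2/125*4/5) = [31/625, 33/625)
  'f': [1/25 + 2/125*4/5, 1/25 + 2/125*1/1) = [33/625, 7/125)
  emit 'b', narrow to [27/625, 31/625)

Answer: ebeb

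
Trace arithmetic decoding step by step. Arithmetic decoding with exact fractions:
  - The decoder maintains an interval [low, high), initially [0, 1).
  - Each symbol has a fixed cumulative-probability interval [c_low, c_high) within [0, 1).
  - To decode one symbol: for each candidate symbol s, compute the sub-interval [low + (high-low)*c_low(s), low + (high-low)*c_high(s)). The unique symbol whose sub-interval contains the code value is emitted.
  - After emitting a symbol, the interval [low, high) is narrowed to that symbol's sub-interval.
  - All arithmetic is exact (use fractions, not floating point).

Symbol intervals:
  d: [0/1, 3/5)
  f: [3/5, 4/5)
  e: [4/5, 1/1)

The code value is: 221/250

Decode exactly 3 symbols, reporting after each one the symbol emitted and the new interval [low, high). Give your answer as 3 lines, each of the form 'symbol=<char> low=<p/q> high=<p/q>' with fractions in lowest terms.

Answer: symbol=e low=4/5 high=1/1
symbol=d low=4/5 high=23/25
symbol=f low=109/125 high=112/125

Derivation:
Step 1: interval [0/1, 1/1), width = 1/1 - 0/1 = 1/1
  'd': [0/1 + 1/1*0/1, 0/1 + 1/1*3/5) = [0/1, 3/5)
  'f': [0/1 + 1/1*3/5, 0/1 + 1/1*4/5) = [3/5, 4/5)
  'e': [0/1 + 1/1*4/5, 0/1 + 1/1*1/1) = [4/5, 1/1) <- contains code 221/250
  emit 'e', narrow to [4/5, 1/1)
Step 2: interval [4/5, 1/1), width = 1/1 - 4/5 = 1/5
  'd': [4/5 + 1/5*0/1, 4/5 + 1/5*3/5) = [4/5, 23/25) <- contains code 221/250
  'f': [4/5 + 1/5*3/5, 4/5 + 1/5*4/5) = [23/25, 24/25)
  'e': [4/5 + 1/5*4/5, 4/5 + 1/5*1/1) = [24/25, 1/1)
  emit 'd', narrow to [4/5, 23/25)
Step 3: interval [4/5, 23/25), width = 23/25 - 4/5 = 3/25
  'd': [4/5 + 3/25*0/1, 4/5 + 3/25*3/5) = [4/5, 109/125)
  'f': [4/5 + 3/25*3/5, 4/5 + 3/25*4/5) = [109/125, 112/125) <- contains code 221/250
  'e': [4/5 + 3/25*4/5, 4/5 + 3/25*1/1) = [112/125, 23/25)
  emit 'f', narrow to [109/125, 112/125)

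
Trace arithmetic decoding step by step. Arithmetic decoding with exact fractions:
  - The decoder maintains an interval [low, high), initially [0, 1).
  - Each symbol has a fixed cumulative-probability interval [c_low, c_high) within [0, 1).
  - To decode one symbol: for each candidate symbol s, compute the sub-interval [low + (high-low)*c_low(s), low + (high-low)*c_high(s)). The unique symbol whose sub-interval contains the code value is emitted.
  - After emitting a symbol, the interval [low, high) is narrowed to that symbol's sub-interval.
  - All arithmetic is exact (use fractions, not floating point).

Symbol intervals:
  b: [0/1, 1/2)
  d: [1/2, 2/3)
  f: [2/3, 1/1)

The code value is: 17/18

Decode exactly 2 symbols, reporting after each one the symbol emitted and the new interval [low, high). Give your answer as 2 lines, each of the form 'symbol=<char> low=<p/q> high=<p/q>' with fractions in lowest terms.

Step 1: interval [0/1, 1/1), width = 1/1 - 0/1 = 1/1
  'b': [0/1 + 1/1*0/1, 0/1 + 1/1*1/2) = [0/1, 1/2)
  'd': [0/1 + 1/1*1/2, 0/1 + 1/1*2/3) = [1/2, 2/3)
  'f': [0/1 + 1/1*2/3, 0/1 + 1/1*1/1) = [2/3, 1/1) <- contains code 17/18
  emit 'f', narrow to [2/3, 1/1)
Step 2: interval [2/3, 1/1), width = 1/1 - 2/3 = 1/3
  'b': [2/3 + 1/3*0/1, 2/3 + 1/3*1/2) = [2/3, 5/6)
  'd': [2/3 + 1/3*1/2, 2/3 + 1/3*2/3) = [5/6, 8/9)
  'f': [2/3 + 1/3*2/3, 2/3 + 1/3*1/1) = [8/9, 1/1) <- contains code 17/18
  emit 'f', narrow to [8/9, 1/1)

Answer: symbol=f low=2/3 high=1/1
symbol=f low=8/9 high=1/1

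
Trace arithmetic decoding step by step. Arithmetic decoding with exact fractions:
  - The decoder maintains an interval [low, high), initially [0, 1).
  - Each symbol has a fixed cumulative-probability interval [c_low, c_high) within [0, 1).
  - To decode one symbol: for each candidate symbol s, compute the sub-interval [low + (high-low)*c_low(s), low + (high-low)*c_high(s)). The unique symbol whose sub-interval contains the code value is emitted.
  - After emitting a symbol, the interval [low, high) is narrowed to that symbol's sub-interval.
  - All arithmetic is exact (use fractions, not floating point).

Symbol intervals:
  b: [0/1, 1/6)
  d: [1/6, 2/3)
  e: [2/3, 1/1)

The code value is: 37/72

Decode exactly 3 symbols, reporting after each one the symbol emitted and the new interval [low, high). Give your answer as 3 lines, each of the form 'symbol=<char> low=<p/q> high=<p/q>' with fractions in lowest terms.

Step 1: interval [0/1, 1/1), width = 1/1 - 0/1 = 1/1
  'b': [0/1 + 1/1*0/1, 0/1 + 1/1*1/6) = [0/1, 1/6)
  'd': [0/1 + 1/1*1/6, 0/1 + 1/1*2/3) = [1/6, 2/3) <- contains code 37/72
  'e': [0/1 + 1/1*2/3, 0/1 + 1/1*1/1) = [2/3, 1/1)
  emit 'd', narrow to [1/6, 2/3)
Step 2: interval [1/6, 2/3), width = 2/3 - 1/6 = 1/2
  'b': [1/6 + 1/2*0/1, 1/6 + 1/2*1/6) = [1/6, 1/4)
  'd': [1/6 + 1/2*1/6, 1/6 + 1/2*2/3) = [1/4, 1/2)
  'e': [1/6 + 1/2*2/3, 1/6 + 1/2*1/1) = [1/2, 2/3) <- contains code 37/72
  emit 'e', narrow to [1/2, 2/3)
Step 3: interval [1/2, 2/3), width = 2/3 - 1/2 = 1/6
  'b': [1/2 + 1/6*0/1, 1/2 + 1/6*1/6) = [1/2, 19/36) <- contains code 37/72
  'd': [1/2 + 1/6*1/6, 1/2 + 1/6*2/3) = [19/36, 11/18)
  'e': [1/2 + 1/6*2/3, 1/2 + 1/6*1/1) = [11/18, 2/3)
  emit 'b', narrow to [1/2, 19/36)

Answer: symbol=d low=1/6 high=2/3
symbol=e low=1/2 high=2/3
symbol=b low=1/2 high=19/36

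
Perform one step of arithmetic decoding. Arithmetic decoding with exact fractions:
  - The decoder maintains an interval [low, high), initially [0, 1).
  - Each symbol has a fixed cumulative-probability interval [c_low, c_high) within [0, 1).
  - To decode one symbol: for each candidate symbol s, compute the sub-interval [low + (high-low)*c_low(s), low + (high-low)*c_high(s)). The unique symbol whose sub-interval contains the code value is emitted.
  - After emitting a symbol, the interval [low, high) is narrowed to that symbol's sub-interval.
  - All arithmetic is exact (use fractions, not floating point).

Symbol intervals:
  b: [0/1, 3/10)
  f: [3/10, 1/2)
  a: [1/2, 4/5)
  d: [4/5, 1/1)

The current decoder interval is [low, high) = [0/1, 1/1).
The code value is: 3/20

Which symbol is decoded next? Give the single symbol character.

Answer: b

Derivation:
Interval width = high − low = 1/1 − 0/1 = 1/1
Scaled code = (code − low) / width = (3/20 − 0/1) / 1/1 = 3/20
  b: [0/1, 3/10) ← scaled code falls here ✓
  f: [3/10, 1/2) 
  a: [1/2, 4/5) 
  d: [4/5, 1/1) 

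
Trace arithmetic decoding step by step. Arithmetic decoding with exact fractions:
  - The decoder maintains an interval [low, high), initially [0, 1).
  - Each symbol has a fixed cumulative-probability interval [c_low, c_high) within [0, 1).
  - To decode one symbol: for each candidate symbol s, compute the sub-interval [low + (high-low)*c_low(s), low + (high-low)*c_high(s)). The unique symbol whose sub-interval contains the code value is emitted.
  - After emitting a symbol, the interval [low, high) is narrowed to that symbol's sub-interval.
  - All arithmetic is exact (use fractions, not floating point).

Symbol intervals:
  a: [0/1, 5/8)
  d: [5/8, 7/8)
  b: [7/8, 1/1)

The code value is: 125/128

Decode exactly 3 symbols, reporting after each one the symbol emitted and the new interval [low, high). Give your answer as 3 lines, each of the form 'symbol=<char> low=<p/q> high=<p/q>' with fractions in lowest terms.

Answer: symbol=b low=7/8 high=1/1
symbol=d low=61/64 high=63/64
symbol=d low=249/256 high=251/256

Derivation:
Step 1: interval [0/1, 1/1), width = 1/1 - 0/1 = 1/1
  'a': [0/1 + 1/1*0/1, 0/1 + 1/1*5/8) = [0/1, 5/8)
  'd': [0/1 + 1/1*5/8, 0/1 + 1/1*7/8) = [5/8, 7/8)
  'b': [0/1 + 1/1*7/8, 0/1 + 1/1*1/1) = [7/8, 1/1) <- contains code 125/128
  emit 'b', narrow to [7/8, 1/1)
Step 2: interval [7/8, 1/1), width = 1/1 - 7/8 = 1/8
  'a': [7/8 + 1/8*0/1, 7/8 + 1/8*5/8) = [7/8, 61/64)
  'd': [7/8 + 1/8*5/8, 7/8 + 1/8*7/8) = [61/64, 63/64) <- contains code 125/128
  'b': [7/8 + 1/8*7/8, 7/8 + 1/8*1/1) = [63/64, 1/1)
  emit 'd', narrow to [61/64, 63/64)
Step 3: interval [61/64, 63/64), width = 63/64 - 61/64 = 1/32
  'a': [61/64 + 1/32*0/1, 61/64 + 1/32*5/8) = [61/64, 249/256)
  'd': [61/64 + 1/32*5/8, 61/64 + 1/32*7/8) = [249/256, 251/256) <- contains code 125/128
  'b': [61/64 + 1/32*7/8, 61/64 + 1/32*1/1) = [251/256, 63/64)
  emit 'd', narrow to [249/256, 251/256)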